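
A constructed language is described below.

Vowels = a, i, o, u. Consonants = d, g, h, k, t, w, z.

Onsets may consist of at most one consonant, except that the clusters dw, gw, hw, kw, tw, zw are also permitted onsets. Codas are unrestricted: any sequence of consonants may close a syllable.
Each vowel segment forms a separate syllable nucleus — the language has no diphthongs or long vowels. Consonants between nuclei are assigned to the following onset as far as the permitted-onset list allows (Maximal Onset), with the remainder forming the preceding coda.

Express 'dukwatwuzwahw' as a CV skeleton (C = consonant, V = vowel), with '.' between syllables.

CV.CCV.CCV.CCVCC

Nuclei (vowels): u, a, u, a → 4 syllables.
Between /u/ (V1) and /a/ (V2): cluster /kw/ — /kw/ is itself a permitted onset, so the whole cluster goes right; preceding coda = ∅.
Between /a/ (V2) and /u/ (V3): /tw/ — entire cluster is a permitted onset → onset /tw/, coda ∅.
Between /u/ (V3) and /a/ (V4): /zw/ is a licit onset in full, so it all attaches to the next syllable.
Putting it together: du.kwa.twu.zwahw.
Mapping each syllable to C/V: /du/ → CV, /kwa/ → CCV, /twu/ → CCV, /zwahw/ → CCVCC.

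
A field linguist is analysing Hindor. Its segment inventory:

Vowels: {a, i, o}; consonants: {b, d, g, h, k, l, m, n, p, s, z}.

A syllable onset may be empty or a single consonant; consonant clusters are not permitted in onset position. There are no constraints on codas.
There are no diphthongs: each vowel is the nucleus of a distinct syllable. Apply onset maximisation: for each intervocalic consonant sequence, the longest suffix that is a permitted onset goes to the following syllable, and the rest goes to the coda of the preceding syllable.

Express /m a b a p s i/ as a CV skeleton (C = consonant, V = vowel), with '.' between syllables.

CV.CVC.CV

The vowels are a, a, i — 3 nuclei, so 3 syllables.
V1 /a/ – V2 /a/: /b/ is a single consonant, so it becomes the next onset.
V2 /a/ – V3 /i/: /ps/; trying suffixes from longest down, /s/ is the first permitted one, so coda /p/ | onset /s/.
So the parse is ma.bap.si.
Mapping each syllable to C/V: /ma/ → CV, /bap/ → CVC, /si/ → CV.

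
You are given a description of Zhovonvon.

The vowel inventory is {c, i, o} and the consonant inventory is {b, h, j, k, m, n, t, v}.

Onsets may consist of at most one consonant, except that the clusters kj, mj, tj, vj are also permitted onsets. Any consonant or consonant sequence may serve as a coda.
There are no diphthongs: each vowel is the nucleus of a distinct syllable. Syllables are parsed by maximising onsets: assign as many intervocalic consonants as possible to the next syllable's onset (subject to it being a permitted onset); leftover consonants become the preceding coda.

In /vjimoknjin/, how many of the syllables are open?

The vowels are i, o, i — 3 nuclei, so 3 syllables.
V1 /i/ – V2 /o/: /m/ → onset of the next syllable (single consonants are always licit onsets).
V2 /o/ – V3 /i/: /knj/ splits as /kn/ + /j/ (/j/ is the longest suffix that is a licit onset).
Putting it together: vji.mokn.jin.
Classifying each syllable: /vji/ (open), /mokn/ (closed), /jin/ (closed).
Open syllables: 1.

1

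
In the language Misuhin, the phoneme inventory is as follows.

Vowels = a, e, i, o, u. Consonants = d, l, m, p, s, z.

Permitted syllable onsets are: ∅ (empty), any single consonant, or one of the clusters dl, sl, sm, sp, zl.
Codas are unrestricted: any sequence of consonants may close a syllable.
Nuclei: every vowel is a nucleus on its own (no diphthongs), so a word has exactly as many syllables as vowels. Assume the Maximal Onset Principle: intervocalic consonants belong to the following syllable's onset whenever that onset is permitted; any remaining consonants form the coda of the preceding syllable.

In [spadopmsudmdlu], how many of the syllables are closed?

Nuclei (vowels): a, o, u, u → 4 syllables.
/a…o/ gap (V1→V2): /d/ is a single consonant, so it becomes the next onset.
/o…u/ gap (V2→V3): /pms/; trying suffixes from longest down, /s/ is the first permitted one, so coda /pm/ | onset /s/.
/u…u/ gap (V3→V4): cluster /dmdl/ — the longest permitted-onset suffix is /dl/; onset = /dl/, preceding coda = /dm/.
Putting it together: spa.dopm.sudm.dlu.
Classifying each syllable: /spa/ (open), /dopm/ (closed), /sudm/ (closed), /dlu/ (open).
Closed syllables: 2.

2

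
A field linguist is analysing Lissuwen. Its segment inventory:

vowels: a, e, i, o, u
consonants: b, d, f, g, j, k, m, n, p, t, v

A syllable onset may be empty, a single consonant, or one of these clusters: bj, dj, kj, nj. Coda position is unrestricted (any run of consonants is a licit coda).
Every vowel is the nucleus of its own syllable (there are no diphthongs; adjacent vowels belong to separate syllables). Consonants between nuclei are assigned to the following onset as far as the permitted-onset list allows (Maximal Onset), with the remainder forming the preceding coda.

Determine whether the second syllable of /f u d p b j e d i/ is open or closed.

Nuclei (vowels): u, e, i → 3 syllables.
Between /u/ (V1) and /e/ (V2): /dpbj/ splits as /dp/ + /bj/ (/bj/ is the longest suffix that is a licit onset).
Between /e/ (V2) and /i/ (V3): just /d/ — single C goes to the following onset.
Syllabification: fudp.bje.di.
Syllable 2 is /bje/; it ends in its nucleus with no coda, so it is open.

open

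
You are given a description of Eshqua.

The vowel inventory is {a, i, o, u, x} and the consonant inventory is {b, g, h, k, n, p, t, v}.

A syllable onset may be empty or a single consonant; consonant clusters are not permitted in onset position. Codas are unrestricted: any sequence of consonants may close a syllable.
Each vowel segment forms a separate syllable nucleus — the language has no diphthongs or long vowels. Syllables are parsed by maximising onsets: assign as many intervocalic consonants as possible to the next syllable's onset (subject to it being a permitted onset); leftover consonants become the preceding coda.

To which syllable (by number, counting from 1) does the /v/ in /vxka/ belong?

The vowels are x, a — 2 nuclei, so 2 syllables.
σ1/σ2 boundary: just /k/ — single C goes to the following onset.
Result: vx.ka.
The /v/ is in the onset of syllable 1 (/vx/).

1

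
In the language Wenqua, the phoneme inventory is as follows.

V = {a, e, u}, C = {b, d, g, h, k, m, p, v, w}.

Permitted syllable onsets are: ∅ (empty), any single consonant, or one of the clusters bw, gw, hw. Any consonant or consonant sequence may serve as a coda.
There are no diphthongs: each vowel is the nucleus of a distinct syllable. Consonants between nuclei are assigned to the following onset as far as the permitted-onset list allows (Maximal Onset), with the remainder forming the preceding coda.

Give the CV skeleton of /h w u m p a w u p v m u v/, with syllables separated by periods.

CCVC.CV.CVCC.CVC

The vowels are u, a, u, u — 4 nuclei, so 4 syllables.
/u…a/ gap (V1→V2): cluster /mp/ — the longest permitted-onset suffix is /p/; onset = /p/, preceding coda = /m/.
/a…u/ gap (V2→V3): /w/ → onset of the next syllable (single consonants are always licit onsets).
/u…u/ gap (V3→V4): /pvm/ — longest licit onset from the right is /m/, leaving /pv/ as coda.
So the parse is hwum.pa.wupv.muv.
Mapping each syllable to C/V: /hwum/ → CCVC, /pa/ → CV, /wupv/ → CVCC, /muv/ → CVC.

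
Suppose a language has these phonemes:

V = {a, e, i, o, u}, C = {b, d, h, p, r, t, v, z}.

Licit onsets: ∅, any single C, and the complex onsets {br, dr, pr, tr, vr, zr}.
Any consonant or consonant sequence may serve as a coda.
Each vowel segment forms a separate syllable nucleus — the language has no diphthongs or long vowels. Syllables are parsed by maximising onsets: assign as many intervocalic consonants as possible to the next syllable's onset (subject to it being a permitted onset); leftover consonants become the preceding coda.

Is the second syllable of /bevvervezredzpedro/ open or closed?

Nuclei (vowels): e, e, e, e, e, o → 6 syllables.
/e…e/ gap (V1→V2): /vv/ splits as /v/ + /v/ (/v/ is the longest suffix that is a licit onset).
/e…e/ gap (V2→V3): /rv/ splits as /r/ + /v/ (/v/ is the longest suffix that is a licit onset).
/e…e/ gap (V3→V4): cluster /zr/ — /zr/ is itself a permitted onset, so the whole cluster goes right; preceding coda = ∅.
/e…e/ gap (V4→V5): /dzp/ — longest licit onset from the right is /p/, leaving /dz/ as coda.
/e…o/ gap (V5→V6): /dr/ is a licit onset in full, so it all attaches to the next syllable.
Syllabification: bev.ver.ve.zredz.pe.dro.
Syllable 2 is /ver/ with coda /r/, so it is closed.

closed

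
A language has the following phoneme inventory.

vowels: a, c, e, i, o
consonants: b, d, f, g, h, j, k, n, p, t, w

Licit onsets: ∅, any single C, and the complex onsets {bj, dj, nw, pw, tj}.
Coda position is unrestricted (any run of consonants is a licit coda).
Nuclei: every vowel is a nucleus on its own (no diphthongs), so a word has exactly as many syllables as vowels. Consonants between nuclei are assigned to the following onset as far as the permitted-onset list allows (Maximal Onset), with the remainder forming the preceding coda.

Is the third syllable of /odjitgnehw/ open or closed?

closed

The vowels are o, i, e — 3 nuclei, so 3 syllables.
σ1/σ2 boundary: /dj/ — entire cluster is a permitted onset → onset /dj/, coda ∅.
σ2/σ3 boundary: /tgn/; trying suffixes from longest down, /n/ is the first permitted one, so coda /tg/ | onset /n/.
Result: o.djitg.nehw.
Syllable 3 is /nehw/ with coda /hw/, so it is closed.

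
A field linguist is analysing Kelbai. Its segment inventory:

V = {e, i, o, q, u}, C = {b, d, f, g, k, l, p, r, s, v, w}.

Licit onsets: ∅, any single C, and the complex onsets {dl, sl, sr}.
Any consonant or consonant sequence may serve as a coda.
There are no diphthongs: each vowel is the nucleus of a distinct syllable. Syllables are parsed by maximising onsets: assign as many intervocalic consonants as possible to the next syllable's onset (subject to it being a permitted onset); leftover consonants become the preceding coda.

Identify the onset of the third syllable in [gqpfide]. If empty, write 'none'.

d

Nuclei (vowels): q, i, e → 3 syllables.
/q…i/ gap (V1→V2): /pf/ splits as /p/ + /f/ (/f/ is the longest suffix that is a licit onset).
/i…e/ gap (V2→V3): /d/ is a single consonant, so it becomes the next onset.
So the parse is gqp.fi.de.
Syllable 3 is /de/: onset /d/, nucleus /e/, coda ∅.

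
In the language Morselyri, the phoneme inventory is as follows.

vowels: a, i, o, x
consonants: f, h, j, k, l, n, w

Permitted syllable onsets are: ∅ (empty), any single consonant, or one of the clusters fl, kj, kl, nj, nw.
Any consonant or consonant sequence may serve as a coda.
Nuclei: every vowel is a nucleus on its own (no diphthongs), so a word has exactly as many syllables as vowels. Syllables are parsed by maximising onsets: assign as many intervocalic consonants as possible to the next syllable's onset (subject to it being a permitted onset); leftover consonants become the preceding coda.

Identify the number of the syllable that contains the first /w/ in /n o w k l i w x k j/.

1

Vowels present: o, i, x; each is a nucleus, giving 3 syllables.
Between /o/ (V1) and /i/ (V2): /wkl/ splits as /w/ + /kl/ (/kl/ is the longest suffix that is a licit onset).
Between /i/ (V2) and /x/ (V3): /w/ → onset of the next syllable (single consonants are always licit onsets).
Putting it together: now.kli.wxkj.
The first /w/ is in the coda of syllable 1 (/now/).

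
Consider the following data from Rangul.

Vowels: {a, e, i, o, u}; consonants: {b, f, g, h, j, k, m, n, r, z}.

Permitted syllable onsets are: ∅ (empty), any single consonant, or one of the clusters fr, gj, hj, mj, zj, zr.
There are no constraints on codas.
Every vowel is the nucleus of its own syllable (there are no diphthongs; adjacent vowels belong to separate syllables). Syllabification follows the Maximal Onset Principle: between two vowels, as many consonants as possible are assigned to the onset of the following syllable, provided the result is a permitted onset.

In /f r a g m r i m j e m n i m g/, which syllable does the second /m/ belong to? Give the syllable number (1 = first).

3

Nuclei (vowels): a, i, e, i → 4 syllables.
Between /a/ (V1) and /i/ (V2): /gmr/ — longest licit onset from the right is /r/, leaving /gm/ as coda.
Between /i/ (V2) and /e/ (V3): /mj/ — entire cluster is a permitted onset → onset /mj/, coda ∅.
Between /e/ (V3) and /i/ (V4): /mn/; trying suffixes from longest down, /n/ is the first permitted one, so coda /m/ | onset /n/.
Syllabification: fragm.ri.mjem.nimg.
The second /m/ is in the onset of syllable 3 (/mjem/).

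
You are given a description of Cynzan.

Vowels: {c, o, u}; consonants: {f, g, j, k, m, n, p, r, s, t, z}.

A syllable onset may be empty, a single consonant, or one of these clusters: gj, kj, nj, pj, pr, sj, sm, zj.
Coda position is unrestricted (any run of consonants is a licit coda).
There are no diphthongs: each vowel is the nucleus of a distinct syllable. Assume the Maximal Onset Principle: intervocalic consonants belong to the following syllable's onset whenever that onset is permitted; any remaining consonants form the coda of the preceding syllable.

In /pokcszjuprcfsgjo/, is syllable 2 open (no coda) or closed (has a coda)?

closed

The vowels are o, c, u, c, o — 5 nuclei, so 5 syllables.
/o…c/ gap (V1→V2): /k/ → onset of the next syllable (single consonants are always licit onsets).
/c…u/ gap (V2→V3): cluster /szj/ — the longest permitted-onset suffix is /zj/; onset = /zj/, preceding coda = /s/.
/u…c/ gap (V3→V4): cluster /pr/ — /pr/ is itself a permitted onset, so the whole cluster goes right; preceding coda = ∅.
/c…o/ gap (V4→V5): /fsgj/ — longest licit onset from the right is /gj/, leaving /fs/ as coda.
Syllabification: po.kcs.zju.prcfs.gjo.
Syllable 2 is /kcs/ with coda /s/, so it is closed.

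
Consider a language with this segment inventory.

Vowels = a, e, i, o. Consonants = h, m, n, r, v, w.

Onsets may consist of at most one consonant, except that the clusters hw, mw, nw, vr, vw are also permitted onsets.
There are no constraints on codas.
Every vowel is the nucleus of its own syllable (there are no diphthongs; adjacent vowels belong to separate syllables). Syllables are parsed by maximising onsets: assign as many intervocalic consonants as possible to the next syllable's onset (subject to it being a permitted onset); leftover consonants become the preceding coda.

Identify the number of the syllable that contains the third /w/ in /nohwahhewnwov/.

Vowels present: o, a, e, o; each is a nucleus, giving 4 syllables.
σ1/σ2 boundary: cluster /hw/ — /hw/ is itself a permitted onset, so the whole cluster goes right; preceding coda = ∅.
σ2/σ3 boundary: /hh/ splits as /h/ + /h/ (/h/ is the longest suffix that is a licit onset).
σ3/σ4 boundary: /wnw/; trying suffixes from longest down, /nw/ is the first permitted one, so coda /w/ | onset /nw/.
Result: no.hwah.hew.nwov.
The third /w/ is in the onset of syllable 4 (/nwov/).

4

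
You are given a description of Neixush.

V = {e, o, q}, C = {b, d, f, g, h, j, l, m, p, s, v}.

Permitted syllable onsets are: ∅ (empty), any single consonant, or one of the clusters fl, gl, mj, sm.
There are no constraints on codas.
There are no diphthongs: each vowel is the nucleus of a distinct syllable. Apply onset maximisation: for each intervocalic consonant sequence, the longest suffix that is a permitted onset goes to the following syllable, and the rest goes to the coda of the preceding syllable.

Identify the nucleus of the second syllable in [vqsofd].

o

Vowels present: q, o; each is a nucleus, giving 2 syllables.
The second nucleus (vowel 2 from the left) is /o/.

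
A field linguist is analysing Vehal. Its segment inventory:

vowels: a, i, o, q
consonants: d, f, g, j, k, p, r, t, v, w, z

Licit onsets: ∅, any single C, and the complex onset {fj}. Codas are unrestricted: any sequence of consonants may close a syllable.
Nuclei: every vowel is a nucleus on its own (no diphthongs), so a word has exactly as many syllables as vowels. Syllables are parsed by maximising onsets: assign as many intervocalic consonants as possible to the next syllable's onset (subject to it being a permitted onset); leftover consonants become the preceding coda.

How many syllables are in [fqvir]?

2

Nuclei (vowels): q, i → 2 syllables.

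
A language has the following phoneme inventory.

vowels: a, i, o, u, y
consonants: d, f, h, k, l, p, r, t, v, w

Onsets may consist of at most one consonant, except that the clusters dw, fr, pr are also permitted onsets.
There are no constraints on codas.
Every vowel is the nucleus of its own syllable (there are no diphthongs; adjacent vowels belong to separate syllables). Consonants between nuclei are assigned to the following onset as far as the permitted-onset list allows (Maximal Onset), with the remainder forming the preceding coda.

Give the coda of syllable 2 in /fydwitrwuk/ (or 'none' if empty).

Nuclei (vowels): y, i, u → 3 syllables.
σ1/σ2 boundary: /dw/ — entire cluster is a permitted onset → onset /dw/, coda ∅.
σ2/σ3 boundary: /trw/ splits as /tr/ + /w/ (/w/ is the longest suffix that is a licit onset).
Putting it together: fy.dwitr.wuk.
Syllable 2 is /dwitr/: onset /dw/, nucleus /i/, coda /tr/.

tr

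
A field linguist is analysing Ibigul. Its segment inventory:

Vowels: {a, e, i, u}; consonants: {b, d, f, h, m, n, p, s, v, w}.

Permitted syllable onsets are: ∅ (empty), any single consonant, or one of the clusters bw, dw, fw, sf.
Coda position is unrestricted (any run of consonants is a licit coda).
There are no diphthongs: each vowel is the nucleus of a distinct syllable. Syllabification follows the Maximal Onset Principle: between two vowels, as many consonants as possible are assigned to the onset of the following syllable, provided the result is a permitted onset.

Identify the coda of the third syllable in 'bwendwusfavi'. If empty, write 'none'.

none

Vowels present: e, u, a, i; each is a nucleus, giving 4 syllables.
σ1/σ2 boundary: /ndw/ — longest licit onset from the right is /dw/, leaving /n/ as coda.
σ2/σ3 boundary: cluster /sf/ — /sf/ is itself a permitted onset, so the whole cluster goes right; preceding coda = ∅.
σ3/σ4 boundary: /v/ → onset of the next syllable (single consonants are always licit onsets).
Putting it together: bwen.dwu.sfa.vi.
Syllable 3 is /sfa/: onset /sf/, nucleus /a/, coda ∅.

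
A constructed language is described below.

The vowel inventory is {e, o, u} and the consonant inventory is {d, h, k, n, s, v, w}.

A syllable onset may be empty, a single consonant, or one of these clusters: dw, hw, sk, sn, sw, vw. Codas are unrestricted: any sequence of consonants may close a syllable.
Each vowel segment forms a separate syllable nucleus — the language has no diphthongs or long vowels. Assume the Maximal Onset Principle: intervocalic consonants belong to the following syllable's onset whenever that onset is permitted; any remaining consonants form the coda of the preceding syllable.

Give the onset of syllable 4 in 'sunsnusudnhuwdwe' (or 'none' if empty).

Vowels present: u, u, u, u, e; each is a nucleus, giving 5 syllables.
/u…u/ gap (V1→V2): /nsn/ splits as /n/ + /sn/ (/sn/ is the longest suffix that is a licit onset).
/u…u/ gap (V2→V3): /s/ → onset of the next syllable (single consonants are always licit onsets).
/u…u/ gap (V3→V4): /dnh/ — longest licit onset from the right is /h/, leaving /dn/ as coda.
/u…e/ gap (V4→V5): /wdw/ splits as /w/ + /dw/ (/dw/ is the longest suffix that is a licit onset).
Result: sun.snu.sudn.huw.dwe.
Syllable 4 is /huw/: onset /h/, nucleus /u/, coda /w/.

h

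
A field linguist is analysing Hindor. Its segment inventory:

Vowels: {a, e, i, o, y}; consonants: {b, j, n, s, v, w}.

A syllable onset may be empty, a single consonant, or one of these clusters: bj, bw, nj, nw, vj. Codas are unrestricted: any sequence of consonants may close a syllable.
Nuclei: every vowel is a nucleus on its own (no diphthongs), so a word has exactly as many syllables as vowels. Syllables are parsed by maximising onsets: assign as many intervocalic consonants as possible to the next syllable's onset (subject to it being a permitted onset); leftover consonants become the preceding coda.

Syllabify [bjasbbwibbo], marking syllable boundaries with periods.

Vowels present: a, i, o; each is a nucleus, giving 3 syllables.
/a…i/ gap (V1→V2): /sbbw/ — longest licit onset from the right is /bw/, leaving /sb/ as coda.
/i…o/ gap (V2→V3): cluster /bb/ — the longest permitted-onset suffix is /b/; onset = /b/, preceding coda = /b/.

bjasb.bwib.bo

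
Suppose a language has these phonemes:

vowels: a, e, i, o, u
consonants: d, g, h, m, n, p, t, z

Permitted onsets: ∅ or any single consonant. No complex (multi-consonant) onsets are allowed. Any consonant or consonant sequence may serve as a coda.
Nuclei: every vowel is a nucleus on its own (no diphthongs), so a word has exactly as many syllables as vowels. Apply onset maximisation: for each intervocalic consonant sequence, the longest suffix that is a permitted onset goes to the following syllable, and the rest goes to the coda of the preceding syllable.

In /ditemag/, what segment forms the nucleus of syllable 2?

e

Vowels present: i, e, a; each is a nucleus, giving 3 syllables.
The second nucleus (vowel 2 from the left) is /e/.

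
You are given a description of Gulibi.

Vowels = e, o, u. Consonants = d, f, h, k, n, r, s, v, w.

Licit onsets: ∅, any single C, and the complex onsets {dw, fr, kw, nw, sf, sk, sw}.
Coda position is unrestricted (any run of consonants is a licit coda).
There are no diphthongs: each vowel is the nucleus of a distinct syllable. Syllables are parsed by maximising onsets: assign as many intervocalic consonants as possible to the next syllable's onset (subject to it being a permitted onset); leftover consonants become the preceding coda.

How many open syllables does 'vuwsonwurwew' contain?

Vowels present: u, o, u, e; each is a nucleus, giving 4 syllables.
Between /u/ (V1) and /o/ (V2): cluster /ws/ — the longest permitted-onset suffix is /s/; onset = /s/, preceding coda = /w/.
Between /o/ (V2) and /u/ (V3): cluster /nw/ — /nw/ is itself a permitted onset, so the whole cluster goes right; preceding coda = ∅.
Between /u/ (V3) and /e/ (V4): /rw/ — longest licit onset from the right is /w/, leaving /r/ as coda.
So the parse is vuw.so.nwur.wew.
Classifying each syllable: /vuw/ (closed), /so/ (open), /nwur/ (closed), /wew/ (closed).
Open syllables: 1.

1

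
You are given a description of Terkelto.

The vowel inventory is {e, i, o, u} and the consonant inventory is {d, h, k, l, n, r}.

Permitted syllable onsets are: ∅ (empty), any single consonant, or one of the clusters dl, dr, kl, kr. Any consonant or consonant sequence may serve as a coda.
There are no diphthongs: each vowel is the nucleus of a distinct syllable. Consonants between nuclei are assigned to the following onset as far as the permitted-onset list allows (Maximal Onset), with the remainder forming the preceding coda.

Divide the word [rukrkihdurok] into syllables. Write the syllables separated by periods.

Vowels present: u, i, u, o; each is a nucleus, giving 4 syllables.
V1 /u/ – V2 /i/: /krk/; trying suffixes from longest down, /k/ is the first permitted one, so coda /kr/ | onset /k/.
V2 /i/ – V3 /u/: /hd/ — longest licit onset from the right is /d/, leaving /h/ as coda.
V3 /u/ – V4 /o/: /r/ is a single consonant, so it becomes the next onset.

rukr.kih.du.rok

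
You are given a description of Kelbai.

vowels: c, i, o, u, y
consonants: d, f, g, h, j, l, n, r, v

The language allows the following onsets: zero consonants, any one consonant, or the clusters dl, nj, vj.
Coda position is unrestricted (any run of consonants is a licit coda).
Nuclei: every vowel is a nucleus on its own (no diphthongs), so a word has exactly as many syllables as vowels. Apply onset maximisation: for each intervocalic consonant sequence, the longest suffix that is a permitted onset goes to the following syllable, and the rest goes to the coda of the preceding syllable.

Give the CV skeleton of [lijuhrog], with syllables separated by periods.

CV.CVC.CVC

The vowels are i, u, o — 3 nuclei, so 3 syllables.
V1 /i/ – V2 /u/: just /j/ — single C goes to the following onset.
V2 /u/ – V3 /o/: /hr/ — longest licit onset from the right is /r/, leaving /h/ as coda.
Putting it together: li.juh.rog.
Mapping each syllable to C/V: /li/ → CV, /juh/ → CVC, /rog/ → CVC.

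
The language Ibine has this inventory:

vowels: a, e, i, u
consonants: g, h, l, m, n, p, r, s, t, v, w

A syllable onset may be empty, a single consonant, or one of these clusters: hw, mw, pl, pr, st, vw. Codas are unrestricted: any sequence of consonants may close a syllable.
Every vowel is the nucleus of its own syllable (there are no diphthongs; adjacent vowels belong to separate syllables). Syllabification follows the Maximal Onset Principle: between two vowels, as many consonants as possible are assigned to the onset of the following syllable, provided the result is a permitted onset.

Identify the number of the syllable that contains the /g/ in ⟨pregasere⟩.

Nuclei (vowels): e, a, e, e → 4 syllables.
Between /e/ (V1) and /a/ (V2): /g/ → onset of the next syllable (single consonants are always licit onsets).
Between /a/ (V2) and /e/ (V3): /s/ is a single consonant, so it becomes the next onset.
Between /e/ (V3) and /e/ (V4): just /r/ — single C goes to the following onset.
So the parse is pre.ga.se.re.
The /g/ is in the onset of syllable 2 (/ga/).

2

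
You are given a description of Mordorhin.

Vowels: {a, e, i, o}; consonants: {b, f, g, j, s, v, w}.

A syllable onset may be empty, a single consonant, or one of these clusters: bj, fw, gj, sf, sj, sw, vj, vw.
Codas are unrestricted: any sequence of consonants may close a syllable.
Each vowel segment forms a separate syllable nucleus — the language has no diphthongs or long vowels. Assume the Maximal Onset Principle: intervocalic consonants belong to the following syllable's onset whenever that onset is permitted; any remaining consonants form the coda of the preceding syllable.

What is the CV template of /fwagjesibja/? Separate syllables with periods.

Vowels present: a, e, i, a; each is a nucleus, giving 4 syllables.
/a…e/ gap (V1→V2): /gj/ — entire cluster is a permitted onset → onset /gj/, coda ∅.
/e…i/ gap (V2→V3): just /s/ — single C goes to the following onset.
/i…a/ gap (V3→V4): /bj/ — entire cluster is a permitted onset → onset /bj/, coda ∅.
Syllabification: fwa.gje.si.bja.
Mapping each syllable to C/V: /fwa/ → CCV, /gje/ → CCV, /si/ → CV, /bja/ → CCV.

CCV.CCV.CV.CCV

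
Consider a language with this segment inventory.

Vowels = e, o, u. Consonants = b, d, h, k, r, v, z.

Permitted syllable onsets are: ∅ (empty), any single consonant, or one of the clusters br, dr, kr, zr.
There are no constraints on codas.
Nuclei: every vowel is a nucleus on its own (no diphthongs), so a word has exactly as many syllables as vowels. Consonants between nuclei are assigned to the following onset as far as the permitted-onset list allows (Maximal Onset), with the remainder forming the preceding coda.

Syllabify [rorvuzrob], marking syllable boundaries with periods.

ror.vu.zrob

Nuclei (vowels): o, u, o → 3 syllables.
Between /o/ (V1) and /u/ (V2): cluster /rv/ — the longest permitted-onset suffix is /v/; onset = /v/, preceding coda = /r/.
Between /u/ (V2) and /o/ (V3): /zr/ — entire cluster is a permitted onset → onset /zr/, coda ∅.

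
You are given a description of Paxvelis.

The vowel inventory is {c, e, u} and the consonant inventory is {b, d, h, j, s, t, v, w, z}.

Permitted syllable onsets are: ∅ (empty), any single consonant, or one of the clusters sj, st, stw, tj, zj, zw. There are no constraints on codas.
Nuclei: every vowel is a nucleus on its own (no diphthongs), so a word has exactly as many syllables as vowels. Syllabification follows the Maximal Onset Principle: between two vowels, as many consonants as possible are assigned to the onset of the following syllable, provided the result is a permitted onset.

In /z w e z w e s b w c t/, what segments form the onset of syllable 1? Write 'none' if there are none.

Nuclei (vowels): e, e, c → 3 syllables.
/e…e/ gap (V1→V2): /zw/ — entire cluster is a permitted onset → onset /zw/, coda ∅.
/e…c/ gap (V2→V3): cluster /sbw/ — the longest permitted-onset suffix is /w/; onset = /w/, preceding coda = /sb/.
Syllabification: zwe.zwesb.wct.
Syllable 1 is /zwe/: onset /zw/, nucleus /e/, coda ∅.

zw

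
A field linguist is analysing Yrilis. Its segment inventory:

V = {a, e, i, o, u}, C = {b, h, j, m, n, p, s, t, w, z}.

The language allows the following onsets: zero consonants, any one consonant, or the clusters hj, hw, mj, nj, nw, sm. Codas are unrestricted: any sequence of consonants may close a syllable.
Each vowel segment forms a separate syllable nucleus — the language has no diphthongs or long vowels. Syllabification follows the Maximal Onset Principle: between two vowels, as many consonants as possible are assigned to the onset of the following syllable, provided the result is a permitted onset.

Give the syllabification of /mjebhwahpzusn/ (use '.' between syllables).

mjeb.hwahp.zusn

Vowels present: e, a, u; each is a nucleus, giving 3 syllables.
σ1/σ2 boundary: /bhw/ splits as /b/ + /hw/ (/hw/ is the longest suffix that is a licit onset).
σ2/σ3 boundary: /hpz/; trying suffixes from longest down, /z/ is the first permitted one, so coda /hp/ | onset /z/.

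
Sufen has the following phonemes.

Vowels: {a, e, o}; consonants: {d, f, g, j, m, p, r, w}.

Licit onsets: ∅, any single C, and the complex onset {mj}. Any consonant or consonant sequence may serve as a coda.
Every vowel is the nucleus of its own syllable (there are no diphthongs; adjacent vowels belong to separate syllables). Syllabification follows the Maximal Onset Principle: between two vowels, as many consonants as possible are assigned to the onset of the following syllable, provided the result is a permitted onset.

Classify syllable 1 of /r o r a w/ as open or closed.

open

Nuclei (vowels): o, a → 2 syllables.
Between /o/ (V1) and /a/ (V2): /r/ → onset of the next syllable (single consonants are always licit onsets).
Syllabification: ro.raw.
Syllable 1 is /ro/; it ends in its nucleus with no coda, so it is open.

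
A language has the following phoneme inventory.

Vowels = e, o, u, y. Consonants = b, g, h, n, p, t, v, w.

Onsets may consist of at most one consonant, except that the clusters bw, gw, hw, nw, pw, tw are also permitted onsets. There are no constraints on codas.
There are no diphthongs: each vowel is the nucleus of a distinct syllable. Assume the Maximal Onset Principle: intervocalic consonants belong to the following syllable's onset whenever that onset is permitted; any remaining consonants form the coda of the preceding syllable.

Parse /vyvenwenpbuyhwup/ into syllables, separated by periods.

Nuclei (vowels): y, e, e, u, y, u → 6 syllables.
σ1/σ2 boundary: just /v/ — single C goes to the following onset.
σ2/σ3 boundary: /nw/ is a licit onset in full, so it all attaches to the next syllable.
σ3/σ4 boundary: /npb/ — longest licit onset from the right is /b/, leaving /np/ as coda.
σ4/σ5 boundary: nothing intervenes; syllable break is V.V.
σ5/σ6 boundary: /hw/ is a licit onset in full, so it all attaches to the next syllable.

vy.ve.nwenp.bu.y.hwup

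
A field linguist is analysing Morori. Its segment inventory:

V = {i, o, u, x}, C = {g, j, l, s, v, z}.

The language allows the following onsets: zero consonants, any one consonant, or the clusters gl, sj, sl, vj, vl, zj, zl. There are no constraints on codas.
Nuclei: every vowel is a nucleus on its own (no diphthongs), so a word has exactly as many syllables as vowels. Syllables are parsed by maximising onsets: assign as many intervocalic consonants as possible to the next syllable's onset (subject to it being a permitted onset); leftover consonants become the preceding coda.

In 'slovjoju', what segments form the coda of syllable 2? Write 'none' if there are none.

none

Nuclei (vowels): o, o, u → 3 syllables.
σ1/σ2 boundary: /vj/ is a licit onset in full, so it all attaches to the next syllable.
σ2/σ3 boundary: just /j/ — single C goes to the following onset.
Result: slo.vjo.ju.
Syllable 2 is /vjo/: onset /vj/, nucleus /o/, coda ∅.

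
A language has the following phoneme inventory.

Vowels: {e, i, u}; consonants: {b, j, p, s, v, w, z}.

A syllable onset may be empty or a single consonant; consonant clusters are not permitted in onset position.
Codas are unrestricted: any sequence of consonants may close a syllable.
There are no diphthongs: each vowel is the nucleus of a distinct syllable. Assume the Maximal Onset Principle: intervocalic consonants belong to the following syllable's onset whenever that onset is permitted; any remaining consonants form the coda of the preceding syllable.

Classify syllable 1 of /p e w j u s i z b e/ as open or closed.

The vowels are e, u, i, e — 4 nuclei, so 4 syllables.
σ1/σ2 boundary: cluster /wj/ — the longest permitted-onset suffix is /j/; onset = /j/, preceding coda = /w/.
σ2/σ3 boundary: just /s/ — single C goes to the following onset.
σ3/σ4 boundary: /zb/ — longest licit onset from the right is /b/, leaving /z/ as coda.
So the parse is pew.ju.siz.be.
Syllable 1 is /pew/ with coda /w/, so it is closed.

closed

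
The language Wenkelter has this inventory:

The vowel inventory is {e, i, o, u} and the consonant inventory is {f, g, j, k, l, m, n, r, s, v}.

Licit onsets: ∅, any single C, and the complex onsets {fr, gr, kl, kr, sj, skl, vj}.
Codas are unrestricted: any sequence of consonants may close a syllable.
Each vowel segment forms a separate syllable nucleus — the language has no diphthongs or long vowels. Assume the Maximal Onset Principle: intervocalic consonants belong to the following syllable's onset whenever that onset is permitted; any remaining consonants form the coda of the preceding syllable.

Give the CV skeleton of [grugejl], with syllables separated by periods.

CCV.CVCC

The vowels are u, e — 2 nuclei, so 2 syllables.
/u…e/ gap (V1→V2): just /g/ — single C goes to the following onset.
Syllabification: gru.gejl.
Mapping each syllable to C/V: /gru/ → CCV, /gejl/ → CVCC.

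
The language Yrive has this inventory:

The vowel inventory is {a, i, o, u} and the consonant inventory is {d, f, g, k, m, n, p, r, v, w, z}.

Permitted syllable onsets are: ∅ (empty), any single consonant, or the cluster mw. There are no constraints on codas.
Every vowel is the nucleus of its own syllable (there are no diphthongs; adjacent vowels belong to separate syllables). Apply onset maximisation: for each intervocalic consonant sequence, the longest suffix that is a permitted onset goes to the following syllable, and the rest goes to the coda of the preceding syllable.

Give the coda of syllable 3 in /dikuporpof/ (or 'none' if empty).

r

The vowels are i, u, o, o — 4 nuclei, so 4 syllables.
Between /i/ (V1) and /u/ (V2): /k/ → onset of the next syllable (single consonants are always licit onsets).
Between /u/ (V2) and /o/ (V3): /p/ → onset of the next syllable (single consonants are always licit onsets).
Between /o/ (V3) and /o/ (V4): /rp/; trying suffixes from longest down, /p/ is the first permitted one, so coda /r/ | onset /p/.
Syllabification: di.ku.por.pof.
Syllable 3 is /por/: onset /p/, nucleus /o/, coda /r/.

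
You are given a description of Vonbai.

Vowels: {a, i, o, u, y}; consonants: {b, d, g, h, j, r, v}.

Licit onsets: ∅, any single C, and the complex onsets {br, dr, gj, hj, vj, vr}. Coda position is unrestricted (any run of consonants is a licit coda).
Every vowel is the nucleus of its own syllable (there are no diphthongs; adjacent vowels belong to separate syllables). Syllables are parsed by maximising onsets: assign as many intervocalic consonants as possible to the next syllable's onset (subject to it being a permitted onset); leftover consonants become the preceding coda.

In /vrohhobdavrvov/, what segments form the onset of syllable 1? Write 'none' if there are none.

vr

The vowels are o, o, a, o — 4 nuclei, so 4 syllables.
σ1/σ2 boundary: /hh/ — longest licit onset from the right is /h/, leaving /h/ as coda.
σ2/σ3 boundary: /bd/ — longest licit onset from the right is /d/, leaving /b/ as coda.
σ3/σ4 boundary: cluster /vrv/ — the longest permitted-onset suffix is /v/; onset = /v/, preceding coda = /vr/.
Syllabification: vroh.hob.davr.vov.
Syllable 1 is /vroh/: onset /vr/, nucleus /o/, coda /h/.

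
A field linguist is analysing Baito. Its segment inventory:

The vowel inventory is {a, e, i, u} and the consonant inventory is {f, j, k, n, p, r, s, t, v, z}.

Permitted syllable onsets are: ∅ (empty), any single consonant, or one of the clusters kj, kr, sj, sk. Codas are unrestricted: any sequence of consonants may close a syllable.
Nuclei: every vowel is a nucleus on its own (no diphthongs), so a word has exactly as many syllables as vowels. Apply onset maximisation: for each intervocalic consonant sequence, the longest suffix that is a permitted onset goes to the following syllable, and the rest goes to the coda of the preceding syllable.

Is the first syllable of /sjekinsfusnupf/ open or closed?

open

The vowels are e, i, u, u — 4 nuclei, so 4 syllables.
Between /e/ (V1) and /i/ (V2): just /k/ — single C goes to the following onset.
Between /i/ (V2) and /u/ (V3): /nsf/ — longest licit onset from the right is /f/, leaving /ns/ as coda.
Between /u/ (V3) and /u/ (V4): cluster /sn/ — the longest permitted-onset suffix is /n/; onset = /n/, preceding coda = /s/.
Result: sje.kins.fus.nupf.
Syllable 1 is /sje/; it ends in its nucleus with no coda, so it is open.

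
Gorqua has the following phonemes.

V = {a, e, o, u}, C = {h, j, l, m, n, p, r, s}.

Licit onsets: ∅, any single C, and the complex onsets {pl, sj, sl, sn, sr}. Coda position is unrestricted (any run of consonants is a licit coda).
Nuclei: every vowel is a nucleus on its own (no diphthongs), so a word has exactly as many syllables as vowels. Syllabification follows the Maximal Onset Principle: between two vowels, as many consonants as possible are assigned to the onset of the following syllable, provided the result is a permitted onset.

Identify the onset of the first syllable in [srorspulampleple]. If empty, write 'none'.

The vowels are o, u, a, e, e — 5 nuclei, so 5 syllables.
Between /o/ (V1) and /u/ (V2): /rsp/ splits as /rs/ + /p/ (/p/ is the longest suffix that is a licit onset).
Between /u/ (V2) and /a/ (V3): /l/ → onset of the next syllable (single consonants are always licit onsets).
Between /a/ (V3) and /e/ (V4): /mpl/ — longest licit onset from the right is /pl/, leaving /m/ as coda.
Between /e/ (V4) and /e/ (V5): cluster /pl/ — /pl/ is itself a permitted onset, so the whole cluster goes right; preceding coda = ∅.
Syllabification: srors.pu.lam.ple.ple.
Syllable 1 is /srors/: onset /sr/, nucleus /o/, coda /rs/.

sr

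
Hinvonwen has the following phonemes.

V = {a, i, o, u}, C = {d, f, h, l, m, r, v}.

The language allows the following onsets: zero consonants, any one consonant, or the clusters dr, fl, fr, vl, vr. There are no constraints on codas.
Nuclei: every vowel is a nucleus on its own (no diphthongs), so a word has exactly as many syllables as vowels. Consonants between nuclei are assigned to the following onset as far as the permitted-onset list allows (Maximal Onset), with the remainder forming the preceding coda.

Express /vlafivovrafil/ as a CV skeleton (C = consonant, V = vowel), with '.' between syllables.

Nuclei (vowels): a, i, o, a, i → 5 syllables.
Between /a/ (V1) and /i/ (V2): just /f/ — single C goes to the following onset.
Between /i/ (V2) and /o/ (V3): just /v/ — single C goes to the following onset.
Between /o/ (V3) and /a/ (V4): /vr/ is a licit onset in full, so it all attaches to the next syllable.
Between /a/ (V4) and /i/ (V5): /f/ is a single consonant, so it becomes the next onset.
Result: vla.fi.vo.vra.fil.
Mapping each syllable to C/V: /vla/ → CCV, /fi/ → CV, /vo/ → CV, /vra/ → CCV, /fil/ → CVC.

CCV.CV.CV.CCV.CVC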